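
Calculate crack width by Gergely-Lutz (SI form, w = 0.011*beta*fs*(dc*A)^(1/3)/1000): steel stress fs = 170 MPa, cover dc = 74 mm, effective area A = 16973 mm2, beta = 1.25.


w = 0.011 * beta * fs * (dc * A)^(1/3) / 1000
= 0.011 * 1.25 * 170 * (74 * 16973)^(1/3) / 1000
= 0.252 mm

0.252


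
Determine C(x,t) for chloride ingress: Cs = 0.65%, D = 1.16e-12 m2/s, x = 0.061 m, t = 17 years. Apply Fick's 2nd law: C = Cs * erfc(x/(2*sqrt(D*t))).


t_seconds = 17 * 365.25 * 24 * 3600 = 536479200.0 s
arg = 0.061 / (2 * sqrt(1.16e-12 * 536479200.0))
= 1.2226
erfc(1.2226) = 0.0838
C = 0.65 * 0.0838 = 0.0545%

0.0545


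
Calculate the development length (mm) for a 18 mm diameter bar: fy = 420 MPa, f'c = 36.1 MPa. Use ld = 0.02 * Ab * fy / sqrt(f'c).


Ab = pi * 18^2 / 4 = 254.469 mm2
ld = 0.02 * 254.469 * 420 / sqrt(36.1)
= 355.8 mm

355.8


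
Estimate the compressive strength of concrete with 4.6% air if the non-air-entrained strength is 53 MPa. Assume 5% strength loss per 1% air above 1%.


Strength loss = (4.6 - 1) * 5 = 18.0%
f'c = 53 * (1 - 18.0/100)
= 43.46 MPa

43.46


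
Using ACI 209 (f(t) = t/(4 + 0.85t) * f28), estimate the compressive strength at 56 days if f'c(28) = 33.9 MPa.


f(56) = 56 / (4 + 0.85 * 56) * 33.9
= 56 / 51.6 * 33.9
= 36.79 MPa

36.79


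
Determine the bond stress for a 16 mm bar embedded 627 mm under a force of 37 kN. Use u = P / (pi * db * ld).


u = P / (pi * db * ld)
= 37 * 1000 / (pi * 16 * 627)
= 1.174 MPa

1.174


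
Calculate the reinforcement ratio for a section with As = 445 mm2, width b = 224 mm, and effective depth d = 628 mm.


rho = As / (b * d)
= 445 / (224 * 628)
= 0.0032

0.0032


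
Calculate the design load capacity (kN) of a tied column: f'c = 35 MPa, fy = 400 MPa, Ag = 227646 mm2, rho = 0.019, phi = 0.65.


Ast = rho * Ag = 0.019 * 227646 = 4325.274 mm2
phi*Pn = 0.65 * 0.80 * (0.85 * 35 * (227646 - 4325.274) + 400 * 4325.274) / 1000
= 4354.43 kN

4354.43


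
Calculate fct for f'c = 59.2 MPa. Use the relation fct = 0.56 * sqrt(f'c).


fct = 0.56 * sqrt(59.2)
= 0.56 * 7.694
= 4.309 MPa

4.309


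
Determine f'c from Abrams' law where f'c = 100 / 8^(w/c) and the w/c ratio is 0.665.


f'c = 100 / 8^0.665
= 100 / 3.986
= 25.09 MPa

25.09


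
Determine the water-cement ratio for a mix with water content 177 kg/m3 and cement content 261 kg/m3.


w/c = water / cement
w/c = 177 / 261 = 0.678

0.678


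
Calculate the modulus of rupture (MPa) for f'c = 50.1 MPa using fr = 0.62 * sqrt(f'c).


fr = 0.62 * sqrt(50.1)
= 4.388 MPa

4.388


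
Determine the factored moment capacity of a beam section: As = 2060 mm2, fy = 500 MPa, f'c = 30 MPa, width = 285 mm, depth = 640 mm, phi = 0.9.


a = As * fy / (0.85 * f'c * b)
= 2060 * 500 / (0.85 * 30 * 285)
= 141.7269 mm
Mn = As * fy * (d - a/2) / 10^6
= 586.2107 kN-m
phi*Mn = 0.9 * 586.2107 = 527.59 kN-m

527.59


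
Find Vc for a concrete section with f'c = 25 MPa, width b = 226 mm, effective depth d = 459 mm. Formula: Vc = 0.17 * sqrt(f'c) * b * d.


Vc = 0.17 * sqrt(25) * 226 * 459 / 1000
= 88.17 kN

88.17


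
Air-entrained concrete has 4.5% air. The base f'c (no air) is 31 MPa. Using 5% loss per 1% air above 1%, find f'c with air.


Strength loss = (4.5 - 1) * 5 = 17.5%
f'c = 31 * (1 - 17.5/100)
= 25.57 MPa

25.57


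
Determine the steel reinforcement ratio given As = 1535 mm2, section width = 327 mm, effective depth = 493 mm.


rho = As / (b * d)
= 1535 / (327 * 493)
= 0.0095

0.0095


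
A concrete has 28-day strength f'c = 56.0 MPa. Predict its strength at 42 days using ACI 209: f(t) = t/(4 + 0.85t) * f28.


f(42) = 42 / (4 + 0.85 * 42) * 56.0
= 42 / 39.7 * 56.0
= 59.24 MPa

59.24


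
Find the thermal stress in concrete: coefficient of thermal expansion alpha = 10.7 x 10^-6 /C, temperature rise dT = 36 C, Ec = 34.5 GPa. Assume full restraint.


sigma = alpha * dT * Ec
= 10.7e-6 * 36 * 34.5 * 1000
= 13.289 MPa

13.289


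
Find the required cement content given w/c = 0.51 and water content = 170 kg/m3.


Cement = water / (w/c)
= 170 / 0.51
= 333.3 kg/m3

333.3


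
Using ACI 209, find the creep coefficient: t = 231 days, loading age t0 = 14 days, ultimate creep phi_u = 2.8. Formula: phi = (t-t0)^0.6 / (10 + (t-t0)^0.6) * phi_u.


dt = 231 - 14 = 217
phi = 217^0.6 / (10 + 217^0.6) * 2.8
= 2.005

2.005


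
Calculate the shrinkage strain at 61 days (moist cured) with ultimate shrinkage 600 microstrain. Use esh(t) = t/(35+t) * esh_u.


esh(61) = 61 / (35 + 61) * 600
= 61 / 96 * 600
= 381.2 microstrain

381.2


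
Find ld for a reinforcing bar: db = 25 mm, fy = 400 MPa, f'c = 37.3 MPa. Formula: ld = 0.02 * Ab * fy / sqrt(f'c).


Ab = pi * 25^2 / 4 = 490.874 mm2
ld = 0.02 * 490.874 * 400 / sqrt(37.3)
= 643.0 mm

643.0


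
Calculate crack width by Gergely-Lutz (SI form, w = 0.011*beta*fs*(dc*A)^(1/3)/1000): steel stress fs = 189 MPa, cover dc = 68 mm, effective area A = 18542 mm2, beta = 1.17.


w = 0.011 * beta * fs * (dc * A)^(1/3) / 1000
= 0.011 * 1.17 * 189 * (68 * 18542)^(1/3) / 1000
= 0.263 mm

0.263


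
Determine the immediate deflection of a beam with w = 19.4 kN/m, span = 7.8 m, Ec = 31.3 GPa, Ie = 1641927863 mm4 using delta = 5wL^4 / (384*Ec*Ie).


Convert: L = 7.8 m = 7800 mm, Ec = 31.3 GPa = 31300 MPa
delta = 5 * 19.4 * 7800^4 / (384 * 31300 * 1641927863)
= 18.19 mm

18.19


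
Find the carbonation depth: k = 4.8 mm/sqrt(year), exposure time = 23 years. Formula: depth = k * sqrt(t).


depth = k * sqrt(t)
= 4.8 * sqrt(23)
= 23.02 mm

23.02


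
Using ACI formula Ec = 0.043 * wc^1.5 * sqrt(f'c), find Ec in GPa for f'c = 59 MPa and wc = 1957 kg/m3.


Ec = 0.043 * 1957^1.5 * sqrt(59) / 1000
= 28.59 GPa

28.59


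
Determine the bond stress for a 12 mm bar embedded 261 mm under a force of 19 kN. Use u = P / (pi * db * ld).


u = P / (pi * db * ld)
= 19 * 1000 / (pi * 12 * 261)
= 1.931 MPa

1.931


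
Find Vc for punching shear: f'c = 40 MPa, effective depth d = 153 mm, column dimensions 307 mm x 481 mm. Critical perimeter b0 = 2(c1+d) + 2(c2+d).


b0 = 2*(307 + 153) + 2*(481 + 153) = 2188 mm
Vc = 0.33 * sqrt(40) * 2188 * 153 / 1000
= 698.69 kN

698.69


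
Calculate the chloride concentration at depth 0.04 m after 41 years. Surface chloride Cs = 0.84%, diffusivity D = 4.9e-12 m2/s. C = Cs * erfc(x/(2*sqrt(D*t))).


t_seconds = 41 * 365.25 * 24 * 3600 = 1293861600.0 s
arg = 0.04 / (2 * sqrt(4.9e-12 * 1293861600.0))
= 0.2512
erfc(0.2512) = 0.7224
C = 0.84 * 0.7224 = 0.6068%

0.6068


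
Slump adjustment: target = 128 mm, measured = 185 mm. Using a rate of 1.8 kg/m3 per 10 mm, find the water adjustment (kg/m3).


Difference = 128 - 185 = -57 mm
Water adjustment = -57 * 1.8 / 10 = -10.3 kg/m3

-10.3


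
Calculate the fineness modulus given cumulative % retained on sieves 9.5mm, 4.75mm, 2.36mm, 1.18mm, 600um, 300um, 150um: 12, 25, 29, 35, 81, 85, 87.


FM = sum(cumulative % retained) / 100
= 354 / 100
= 3.54

3.54


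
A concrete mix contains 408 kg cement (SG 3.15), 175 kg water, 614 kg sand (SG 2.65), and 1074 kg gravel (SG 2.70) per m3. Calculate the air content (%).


Vol cement = 408 / (3.15 * 1000) = 0.129524 m3
Vol water = 175 / 1000 = 0.175 m3
Vol sand = 614 / (2.65 * 1000) = 0.231698 m3
Vol gravel = 1074 / (2.70 * 1000) = 0.397778 m3
Total solid + water volume = 0.934 m3
Air = (1 - 0.934) * 100 = 6.6%

6.6


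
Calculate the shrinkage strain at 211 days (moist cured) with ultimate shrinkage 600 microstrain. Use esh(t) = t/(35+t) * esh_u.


esh(211) = 211 / (35 + 211) * 600
= 211 / 246 * 600
= 514.6 microstrain

514.6


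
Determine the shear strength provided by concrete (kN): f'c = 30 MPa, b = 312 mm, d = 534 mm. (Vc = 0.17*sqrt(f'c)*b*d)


Vc = 0.17 * sqrt(30) * 312 * 534 / 1000
= 155.13 kN

155.13


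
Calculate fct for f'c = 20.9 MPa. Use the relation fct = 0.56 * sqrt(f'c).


fct = 0.56 * sqrt(20.9)
= 0.56 * 4.572
= 2.56 MPa

2.56


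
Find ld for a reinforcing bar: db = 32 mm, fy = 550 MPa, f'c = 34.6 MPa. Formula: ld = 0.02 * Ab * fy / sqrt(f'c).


Ab = pi * 32^2 / 4 = 804.248 mm2
ld = 0.02 * 804.248 * 550 / sqrt(34.6)
= 1504.0 mm

1504.0


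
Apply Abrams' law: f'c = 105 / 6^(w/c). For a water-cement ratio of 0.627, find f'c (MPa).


f'c = 105 / 6^0.627
= 105 / 3.075
= 34.14 MPa

34.14


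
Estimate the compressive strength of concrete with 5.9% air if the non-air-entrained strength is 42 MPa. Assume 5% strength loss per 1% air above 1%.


Strength loss = (5.9 - 1) * 5 = 24.5%
f'c = 42 * (1 - 24.5/100)
= 31.71 MPa

31.71


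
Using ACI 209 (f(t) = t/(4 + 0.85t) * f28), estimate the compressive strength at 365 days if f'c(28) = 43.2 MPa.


f(365) = 365 / (4 + 0.85 * 365) * 43.2
= 365 / 314.25 * 43.2
= 50.18 MPa

50.18


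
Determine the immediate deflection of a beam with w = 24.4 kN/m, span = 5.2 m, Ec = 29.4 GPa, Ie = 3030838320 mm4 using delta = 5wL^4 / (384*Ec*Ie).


Convert: L = 5.2 m = 5200 mm, Ec = 29.4 GPa = 29400 MPa
delta = 5 * 24.4 * 5200^4 / (384 * 29400 * 3030838320)
= 2.61 mm

2.61


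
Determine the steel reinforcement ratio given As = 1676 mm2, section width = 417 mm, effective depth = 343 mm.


rho = As / (b * d)
= 1676 / (417 * 343)
= 0.0117

0.0117


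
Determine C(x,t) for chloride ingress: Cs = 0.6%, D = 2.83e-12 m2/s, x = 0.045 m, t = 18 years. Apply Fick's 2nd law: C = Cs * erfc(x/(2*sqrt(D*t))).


t_seconds = 18 * 365.25 * 24 * 3600 = 568036800.0 s
arg = 0.045 / (2 * sqrt(2.83e-12 * 568036800.0))
= 0.5612
erfc(0.5612) = 0.4274
C = 0.6 * 0.4274 = 0.2564%

0.2564


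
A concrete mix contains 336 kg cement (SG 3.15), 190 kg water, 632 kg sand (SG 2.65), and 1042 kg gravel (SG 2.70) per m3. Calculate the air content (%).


Vol cement = 336 / (3.15 * 1000) = 0.106667 m3
Vol water = 190 / 1000 = 0.19 m3
Vol sand = 632 / (2.65 * 1000) = 0.238491 m3
Vol gravel = 1042 / (2.70 * 1000) = 0.385926 m3
Total solid + water volume = 0.921083 m3
Air = (1 - 0.921083) * 100 = 7.89%

7.89


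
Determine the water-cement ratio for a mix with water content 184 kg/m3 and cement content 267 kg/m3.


w/c = water / cement
w/c = 184 / 267 = 0.689

0.689


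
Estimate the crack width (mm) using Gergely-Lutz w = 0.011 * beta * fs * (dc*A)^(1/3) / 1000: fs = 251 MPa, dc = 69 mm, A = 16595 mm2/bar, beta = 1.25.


w = 0.011 * beta * fs * (dc * A)^(1/3) / 1000
= 0.011 * 1.25 * 251 * (69 * 16595)^(1/3) / 1000
= 0.361 mm

0.361


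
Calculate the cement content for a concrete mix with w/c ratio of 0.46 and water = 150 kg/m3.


Cement = water / (w/c)
= 150 / 0.46
= 326.1 kg/m3

326.1


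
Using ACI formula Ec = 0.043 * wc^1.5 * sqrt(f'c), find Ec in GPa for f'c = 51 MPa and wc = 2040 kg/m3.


Ec = 0.043 * 2040^1.5 * sqrt(51) / 1000
= 28.29 GPa

28.29


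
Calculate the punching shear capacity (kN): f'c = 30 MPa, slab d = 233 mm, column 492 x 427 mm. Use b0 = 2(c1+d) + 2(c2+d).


b0 = 2*(492 + 233) + 2*(427 + 233) = 2770 mm
Vc = 0.33 * sqrt(30) * 2770 * 233 / 1000
= 1166.57 kN

1166.57


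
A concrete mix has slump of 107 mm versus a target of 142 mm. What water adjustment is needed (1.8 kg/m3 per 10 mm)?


Difference = 142 - 107 = 35 mm
Water adjustment = 35 * 1.8 / 10 = 6.3 kg/m3

6.3


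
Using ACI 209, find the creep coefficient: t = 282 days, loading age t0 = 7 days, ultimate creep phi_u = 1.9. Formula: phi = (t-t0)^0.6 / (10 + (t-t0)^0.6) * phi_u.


dt = 282 - 7 = 275
phi = 275^0.6 / (10 + 275^0.6) * 1.9
= 1.414

1.414


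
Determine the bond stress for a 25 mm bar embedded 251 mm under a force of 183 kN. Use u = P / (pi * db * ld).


u = P / (pi * db * ld)
= 183 * 1000 / (pi * 25 * 251)
= 9.283 MPa

9.283


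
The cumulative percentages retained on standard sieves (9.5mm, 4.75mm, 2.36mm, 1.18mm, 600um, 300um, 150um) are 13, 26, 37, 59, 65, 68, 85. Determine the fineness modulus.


FM = sum(cumulative % retained) / 100
= 353 / 100
= 3.53

3.53


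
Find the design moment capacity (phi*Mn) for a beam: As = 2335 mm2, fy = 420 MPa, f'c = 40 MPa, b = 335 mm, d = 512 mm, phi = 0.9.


a = As * fy / (0.85 * f'c * b)
= 2335 * 420 / (0.85 * 40 * 335)
= 86.1018 mm
Mn = As * fy * (d - a/2) / 10^6
= 459.8984 kN-m
phi*Mn = 0.9 * 459.8984 = 413.91 kN-m

413.91


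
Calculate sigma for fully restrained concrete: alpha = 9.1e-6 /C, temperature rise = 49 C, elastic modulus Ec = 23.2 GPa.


sigma = alpha * dT * Ec
= 9.1e-6 * 49 * 23.2 * 1000
= 10.345 MPa

10.345


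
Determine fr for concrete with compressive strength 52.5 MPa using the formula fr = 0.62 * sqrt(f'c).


fr = 0.62 * sqrt(52.5)
= 4.492 MPa

4.492


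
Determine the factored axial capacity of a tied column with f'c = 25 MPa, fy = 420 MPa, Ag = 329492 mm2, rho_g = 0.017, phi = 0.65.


Ast = rho * Ag = 0.017 * 329492 = 5601.364 mm2
phi*Pn = 0.65 * 0.80 * (0.85 * 25 * (329492 - 5601.364) + 420 * 5601.364) / 1000
= 4802.33 kN

4802.33


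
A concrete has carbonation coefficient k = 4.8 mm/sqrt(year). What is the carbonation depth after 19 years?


depth = k * sqrt(t)
= 4.8 * sqrt(19)
= 20.92 mm

20.92


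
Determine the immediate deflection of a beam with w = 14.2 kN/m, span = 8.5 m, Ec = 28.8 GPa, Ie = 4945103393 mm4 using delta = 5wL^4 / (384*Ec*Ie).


Convert: L = 8.5 m = 8500 mm, Ec = 28.8 GPa = 28800 MPa
delta = 5 * 14.2 * 8500^4 / (384 * 28800 * 4945103393)
= 6.78 mm

6.78


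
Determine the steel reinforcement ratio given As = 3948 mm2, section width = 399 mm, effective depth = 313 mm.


rho = As / (b * d)
= 3948 / (399 * 313)
= 0.0316

0.0316


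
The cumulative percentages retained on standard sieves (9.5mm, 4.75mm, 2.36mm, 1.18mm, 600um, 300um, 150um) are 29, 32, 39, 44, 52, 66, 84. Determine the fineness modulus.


FM = sum(cumulative % retained) / 100
= 346 / 100
= 3.46

3.46


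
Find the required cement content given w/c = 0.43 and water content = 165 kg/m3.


Cement = water / (w/c)
= 165 / 0.43
= 383.7 kg/m3

383.7


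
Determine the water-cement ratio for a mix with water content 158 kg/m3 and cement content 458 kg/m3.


w/c = water / cement
w/c = 158 / 458 = 0.345

0.345


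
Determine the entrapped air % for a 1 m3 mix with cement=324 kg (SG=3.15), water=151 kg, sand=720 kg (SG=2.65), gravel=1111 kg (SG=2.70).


Vol cement = 324 / (3.15 * 1000) = 0.102857 m3
Vol water = 151 / 1000 = 0.151 m3
Vol sand = 720 / (2.65 * 1000) = 0.271698 m3
Vol gravel = 1111 / (2.70 * 1000) = 0.411481 m3
Total solid + water volume = 0.937037 m3
Air = (1 - 0.937037) * 100 = 6.3%

6.3


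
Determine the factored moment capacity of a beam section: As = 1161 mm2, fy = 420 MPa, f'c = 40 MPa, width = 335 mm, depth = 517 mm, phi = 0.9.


a = As * fy / (0.85 * f'c * b)
= 1161 * 420 / (0.85 * 40 * 335)
= 42.8112 mm
Mn = As * fy * (d - a/2) / 10^6
= 241.6617 kN-m
phi*Mn = 0.9 * 241.6617 = 217.5 kN-m

217.5


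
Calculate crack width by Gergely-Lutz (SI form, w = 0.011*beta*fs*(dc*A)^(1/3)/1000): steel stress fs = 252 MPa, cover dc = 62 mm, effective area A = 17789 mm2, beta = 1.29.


w = 0.011 * beta * fs * (dc * A)^(1/3) / 1000
= 0.011 * 1.29 * 252 * (62 * 17789)^(1/3) / 1000
= 0.369 mm

0.369


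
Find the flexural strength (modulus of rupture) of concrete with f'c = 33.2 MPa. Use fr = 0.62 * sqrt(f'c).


fr = 0.62 * sqrt(33.2)
= 3.572 MPa

3.572


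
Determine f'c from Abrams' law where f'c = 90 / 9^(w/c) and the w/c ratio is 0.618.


f'c = 90 / 9^0.618
= 90 / 3.888
= 23.15 MPa

23.15


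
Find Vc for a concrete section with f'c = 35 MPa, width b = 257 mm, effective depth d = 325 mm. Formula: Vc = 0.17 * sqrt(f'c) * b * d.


Vc = 0.17 * sqrt(35) * 257 * 325 / 1000
= 84.0 kN

84.0


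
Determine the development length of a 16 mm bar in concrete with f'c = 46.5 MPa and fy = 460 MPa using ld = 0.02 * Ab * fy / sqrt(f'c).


Ab = pi * 16^2 / 4 = 201.062 mm2
ld = 0.02 * 201.062 * 460 / sqrt(46.5)
= 271.3 mm

271.3


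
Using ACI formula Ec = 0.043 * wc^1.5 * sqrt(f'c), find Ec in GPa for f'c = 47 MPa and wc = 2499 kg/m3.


Ec = 0.043 * 2499^1.5 * sqrt(47) / 1000
= 36.83 GPa

36.83


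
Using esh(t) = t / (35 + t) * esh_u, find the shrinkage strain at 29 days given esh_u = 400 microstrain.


esh(29) = 29 / (35 + 29) * 400
= 29 / 64 * 400
= 181.2 microstrain

181.2


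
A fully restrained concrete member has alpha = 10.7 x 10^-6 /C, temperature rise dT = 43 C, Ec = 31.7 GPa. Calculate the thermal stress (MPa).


sigma = alpha * dT * Ec
= 10.7e-6 * 43 * 31.7 * 1000
= 14.585 MPa

14.585


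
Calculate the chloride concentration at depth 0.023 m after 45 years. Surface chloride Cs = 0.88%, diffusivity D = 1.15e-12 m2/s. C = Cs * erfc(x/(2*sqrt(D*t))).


t_seconds = 45 * 365.25 * 24 * 3600 = 1420092000.0 s
arg = 0.023 / (2 * sqrt(1.15e-12 * 1420092000.0))
= 0.2846
erfc(0.2846) = 0.6874
C = 0.88 * 0.6874 = 0.6049%

0.6049


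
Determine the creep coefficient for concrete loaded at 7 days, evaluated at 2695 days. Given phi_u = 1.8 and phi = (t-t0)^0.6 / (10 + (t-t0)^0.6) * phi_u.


dt = 2695 - 7 = 2688
phi = 2688^0.6 / (10 + 2688^0.6) * 1.8
= 1.655

1.655


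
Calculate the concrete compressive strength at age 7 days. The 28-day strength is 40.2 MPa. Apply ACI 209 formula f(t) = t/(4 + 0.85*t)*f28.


f(7) = 7 / (4 + 0.85 * 7) * 40.2
= 7 / 9.95 * 40.2
= 28.28 MPa

28.28


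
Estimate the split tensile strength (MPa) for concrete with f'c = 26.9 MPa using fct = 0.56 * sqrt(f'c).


fct = 0.56 * sqrt(26.9)
= 0.56 * 5.187
= 2.904 MPa

2.904


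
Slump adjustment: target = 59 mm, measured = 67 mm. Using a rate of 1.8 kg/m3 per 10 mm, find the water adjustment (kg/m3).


Difference = 59 - 67 = -8 mm
Water adjustment = -8 * 1.8 / 10 = -1.4 kg/m3

-1.4


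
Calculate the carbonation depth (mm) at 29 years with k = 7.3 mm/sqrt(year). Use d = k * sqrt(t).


depth = k * sqrt(t)
= 7.3 * sqrt(29)
= 39.31 mm

39.31


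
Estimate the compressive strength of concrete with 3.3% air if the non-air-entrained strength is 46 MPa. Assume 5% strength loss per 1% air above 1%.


Strength loss = (3.3 - 1) * 5 = 11.5%
f'c = 46 * (1 - 11.5/100)
= 40.71 MPa

40.71


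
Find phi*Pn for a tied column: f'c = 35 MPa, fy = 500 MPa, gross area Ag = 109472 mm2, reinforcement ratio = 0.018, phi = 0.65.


Ast = rho * Ag = 0.018 * 109472 = 1970.496 mm2
phi*Pn = 0.65 * 0.80 * (0.85 * 35 * (109472 - 1970.496) + 500 * 1970.496) / 1000
= 2175.38 kN

2175.38


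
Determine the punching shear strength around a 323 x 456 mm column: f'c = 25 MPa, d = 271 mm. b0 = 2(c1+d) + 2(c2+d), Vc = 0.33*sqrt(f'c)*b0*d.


b0 = 2*(323 + 271) + 2*(456 + 271) = 2642 mm
Vc = 0.33 * sqrt(25) * 2642 * 271 / 1000
= 1181.37 kN

1181.37


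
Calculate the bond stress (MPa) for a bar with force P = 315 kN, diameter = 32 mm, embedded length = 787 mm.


u = P / (pi * db * ld)
= 315 * 1000 / (pi * 32 * 787)
= 3.981 MPa

3.981


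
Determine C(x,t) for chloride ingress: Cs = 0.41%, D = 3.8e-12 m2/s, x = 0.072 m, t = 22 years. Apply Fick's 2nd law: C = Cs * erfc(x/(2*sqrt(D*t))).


t_seconds = 22 * 365.25 * 24 * 3600 = 694267200.0 s
arg = 0.072 / (2 * sqrt(3.8e-12 * 694267200.0))
= 0.7009
erfc(0.7009) = 0.3216
C = 0.41 * 0.3216 = 0.1319%

0.1319


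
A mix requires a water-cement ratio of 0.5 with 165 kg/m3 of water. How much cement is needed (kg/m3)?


Cement = water / (w/c)
= 165 / 0.5
= 330.0 kg/m3

330.0


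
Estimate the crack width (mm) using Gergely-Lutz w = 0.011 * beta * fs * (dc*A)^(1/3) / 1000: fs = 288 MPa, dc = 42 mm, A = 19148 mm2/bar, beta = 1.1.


w = 0.011 * beta * fs * (dc * A)^(1/3) / 1000
= 0.011 * 1.1 * 288 * (42 * 19148)^(1/3) / 1000
= 0.324 mm

0.324


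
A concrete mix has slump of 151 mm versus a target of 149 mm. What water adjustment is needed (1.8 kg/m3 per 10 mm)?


Difference = 149 - 151 = -2 mm
Water adjustment = -2 * 1.8 / 10 = -0.4 kg/m3

-0.4


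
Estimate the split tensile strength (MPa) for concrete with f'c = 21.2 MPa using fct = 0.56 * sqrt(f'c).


fct = 0.56 * sqrt(21.2)
= 0.56 * 4.604
= 2.578 MPa

2.578


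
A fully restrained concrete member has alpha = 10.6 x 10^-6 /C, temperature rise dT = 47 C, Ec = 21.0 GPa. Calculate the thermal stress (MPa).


sigma = alpha * dT * Ec
= 10.6e-6 * 47 * 21.0 * 1000
= 10.462 MPa

10.462


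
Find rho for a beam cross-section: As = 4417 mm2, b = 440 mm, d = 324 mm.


rho = As / (b * d)
= 4417 / (440 * 324)
= 0.031

0.031


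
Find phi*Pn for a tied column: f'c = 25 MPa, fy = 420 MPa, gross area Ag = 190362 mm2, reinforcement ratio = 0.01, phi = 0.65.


Ast = rho * Ag = 0.01 * 190362 = 1903.62 mm2
phi*Pn = 0.65 * 0.80 * (0.85 * 25 * (190362 - 1903.62) + 420 * 1903.62) / 1000
= 2498.22 kN

2498.22


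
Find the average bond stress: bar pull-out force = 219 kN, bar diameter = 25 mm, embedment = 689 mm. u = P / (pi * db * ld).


u = P / (pi * db * ld)
= 219 * 1000 / (pi * 25 * 689)
= 4.047 MPa

4.047


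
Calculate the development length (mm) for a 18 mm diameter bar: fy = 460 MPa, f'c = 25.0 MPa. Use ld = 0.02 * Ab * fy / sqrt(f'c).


Ab = pi * 18^2 / 4 = 254.469 mm2
ld = 0.02 * 254.469 * 460 / sqrt(25.0)
= 468.2 mm

468.2


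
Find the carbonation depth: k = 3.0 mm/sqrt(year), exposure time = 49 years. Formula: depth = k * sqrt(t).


depth = k * sqrt(t)
= 3.0 * sqrt(49)
= 21.0 mm

21.0


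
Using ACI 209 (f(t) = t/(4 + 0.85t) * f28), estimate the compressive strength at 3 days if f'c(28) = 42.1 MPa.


f(3) = 3 / (4 + 0.85 * 3) * 42.1
= 3 / 6.55 * 42.1
= 19.28 MPa

19.28


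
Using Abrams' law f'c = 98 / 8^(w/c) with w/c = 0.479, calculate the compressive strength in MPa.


f'c = 98 / 8^0.479
= 98 / 2.708
= 36.19 MPa

36.19


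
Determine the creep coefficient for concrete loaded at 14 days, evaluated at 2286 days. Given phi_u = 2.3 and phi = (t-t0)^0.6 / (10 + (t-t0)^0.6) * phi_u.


dt = 2286 - 14 = 2272
phi = 2272^0.6 / (10 + 2272^0.6) * 2.3
= 2.097

2.097


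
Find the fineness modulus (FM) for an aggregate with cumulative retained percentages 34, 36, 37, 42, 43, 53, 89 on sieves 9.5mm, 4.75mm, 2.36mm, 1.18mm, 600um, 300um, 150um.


FM = sum(cumulative % retained) / 100
= 334 / 100
= 3.34

3.34


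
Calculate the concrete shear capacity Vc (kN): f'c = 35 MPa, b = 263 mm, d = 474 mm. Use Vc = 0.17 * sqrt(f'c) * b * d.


Vc = 0.17 * sqrt(35) * 263 * 474 / 1000
= 125.38 kN

125.38


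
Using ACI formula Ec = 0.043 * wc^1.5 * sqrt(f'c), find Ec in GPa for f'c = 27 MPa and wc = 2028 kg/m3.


Ec = 0.043 * 2028^1.5 * sqrt(27) / 1000
= 20.41 GPa

20.41


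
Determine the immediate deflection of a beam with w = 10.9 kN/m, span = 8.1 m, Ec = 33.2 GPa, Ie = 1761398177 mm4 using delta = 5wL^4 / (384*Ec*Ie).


Convert: L = 8.1 m = 8100 mm, Ec = 33.2 GPa = 33200 MPa
delta = 5 * 10.9 * 8100^4 / (384 * 33200 * 1761398177)
= 10.45 mm

10.45


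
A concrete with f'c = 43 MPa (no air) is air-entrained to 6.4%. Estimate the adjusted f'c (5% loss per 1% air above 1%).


Strength loss = (6.4 - 1) * 5 = 27.0%
f'c = 43 * (1 - 27.0/100)
= 31.39 MPa

31.39


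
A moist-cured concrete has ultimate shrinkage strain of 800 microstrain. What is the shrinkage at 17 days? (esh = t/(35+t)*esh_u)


esh(17) = 17 / (35 + 17) * 800
= 17 / 52 * 800
= 261.5 microstrain

261.5


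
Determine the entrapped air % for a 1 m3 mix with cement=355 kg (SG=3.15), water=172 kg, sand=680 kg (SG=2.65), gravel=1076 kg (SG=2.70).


Vol cement = 355 / (3.15 * 1000) = 0.112698 m3
Vol water = 172 / 1000 = 0.172 m3
Vol sand = 680 / (2.65 * 1000) = 0.256604 m3
Vol gravel = 1076 / (2.70 * 1000) = 0.398519 m3
Total solid + water volume = 0.939821 m3
Air = (1 - 0.939821) * 100 = 6.02%

6.02


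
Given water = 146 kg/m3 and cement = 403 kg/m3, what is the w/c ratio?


w/c = water / cement
w/c = 146 / 403 = 0.362

0.362


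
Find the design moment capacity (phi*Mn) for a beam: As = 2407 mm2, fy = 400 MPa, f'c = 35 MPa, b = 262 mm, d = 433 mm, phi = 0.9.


a = As * fy / (0.85 * f'c * b)
= 2407 * 400 / (0.85 * 35 * 262)
= 123.523 mm
Mn = As * fy * (d - a/2) / 10^6
= 357.4284 kN-m
phi*Mn = 0.9 * 357.4284 = 321.69 kN-m

321.69


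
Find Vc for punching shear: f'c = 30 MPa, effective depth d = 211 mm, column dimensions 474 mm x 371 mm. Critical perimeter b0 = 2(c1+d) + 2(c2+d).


b0 = 2*(474 + 211) + 2*(371 + 211) = 2534 mm
Vc = 0.33 * sqrt(30) * 2534 * 211 / 1000
= 966.41 kN

966.41


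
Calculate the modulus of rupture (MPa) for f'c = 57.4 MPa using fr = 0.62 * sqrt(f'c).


fr = 0.62 * sqrt(57.4)
= 4.697 MPa

4.697


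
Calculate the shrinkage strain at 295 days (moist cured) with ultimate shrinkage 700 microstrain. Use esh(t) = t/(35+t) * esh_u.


esh(295) = 295 / (35 + 295) * 700
= 295 / 330 * 700
= 625.8 microstrain

625.8


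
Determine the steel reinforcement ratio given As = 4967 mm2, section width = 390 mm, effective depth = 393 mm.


rho = As / (b * d)
= 4967 / (390 * 393)
= 0.0324

0.0324


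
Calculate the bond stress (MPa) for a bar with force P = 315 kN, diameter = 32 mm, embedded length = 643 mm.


u = P / (pi * db * ld)
= 315 * 1000 / (pi * 32 * 643)
= 4.873 MPa

4.873


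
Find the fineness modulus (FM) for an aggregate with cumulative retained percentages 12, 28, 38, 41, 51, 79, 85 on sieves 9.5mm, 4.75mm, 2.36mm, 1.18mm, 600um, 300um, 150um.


FM = sum(cumulative % retained) / 100
= 334 / 100
= 3.34

3.34


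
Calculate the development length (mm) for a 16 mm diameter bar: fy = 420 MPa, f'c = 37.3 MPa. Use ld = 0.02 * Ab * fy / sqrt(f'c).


Ab = pi * 16^2 / 4 = 201.062 mm2
ld = 0.02 * 201.062 * 420 / sqrt(37.3)
= 276.5 mm

276.5


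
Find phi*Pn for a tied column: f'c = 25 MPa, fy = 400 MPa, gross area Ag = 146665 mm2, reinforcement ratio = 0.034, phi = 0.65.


Ast = rho * Ag = 0.034 * 146665 = 4986.61 mm2
phi*Pn = 0.65 * 0.80 * (0.85 * 25 * (146665 - 4986.61) + 400 * 4986.61) / 1000
= 2602.76 kN

2602.76


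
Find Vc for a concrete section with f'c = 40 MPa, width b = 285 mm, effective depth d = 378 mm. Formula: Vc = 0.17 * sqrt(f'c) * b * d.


Vc = 0.17 * sqrt(40) * 285 * 378 / 1000
= 115.83 kN

115.83


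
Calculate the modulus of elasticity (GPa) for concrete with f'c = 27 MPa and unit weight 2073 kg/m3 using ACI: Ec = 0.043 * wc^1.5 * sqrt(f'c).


Ec = 0.043 * 2073^1.5 * sqrt(27) / 1000
= 21.09 GPa

21.09


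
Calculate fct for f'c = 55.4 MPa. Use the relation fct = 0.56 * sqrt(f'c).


fct = 0.56 * sqrt(55.4)
= 0.56 * 7.443
= 4.168 MPa

4.168


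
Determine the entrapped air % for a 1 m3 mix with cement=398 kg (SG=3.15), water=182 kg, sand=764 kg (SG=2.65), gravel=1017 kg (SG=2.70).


Vol cement = 398 / (3.15 * 1000) = 0.126349 m3
Vol water = 182 / 1000 = 0.182 m3
Vol sand = 764 / (2.65 * 1000) = 0.288302 m3
Vol gravel = 1017 / (2.70 * 1000) = 0.376667 m3
Total solid + water volume = 0.973318 m3
Air = (1 - 0.973318) * 100 = 2.67%

2.67


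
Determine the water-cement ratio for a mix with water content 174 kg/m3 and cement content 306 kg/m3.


w/c = water / cement
w/c = 174 / 306 = 0.569

0.569


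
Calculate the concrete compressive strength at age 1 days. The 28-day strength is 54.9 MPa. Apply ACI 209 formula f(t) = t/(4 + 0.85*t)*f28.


f(1) = 1 / (4 + 0.85 * 1) * 54.9
= 1 / 4.85 * 54.9
= 11.32 MPa

11.32


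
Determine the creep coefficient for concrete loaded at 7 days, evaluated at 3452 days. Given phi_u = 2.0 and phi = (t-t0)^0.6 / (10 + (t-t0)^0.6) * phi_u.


dt = 3452 - 7 = 3445
phi = 3445^0.6 / (10 + 3445^0.6) * 2.0
= 1.86

1.86


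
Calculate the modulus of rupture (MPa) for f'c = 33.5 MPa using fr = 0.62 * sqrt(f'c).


fr = 0.62 * sqrt(33.5)
= 3.589 MPa

3.589


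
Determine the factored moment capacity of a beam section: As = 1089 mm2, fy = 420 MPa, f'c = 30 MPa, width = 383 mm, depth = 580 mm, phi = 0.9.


a = As * fy / (0.85 * f'c * b)
= 1089 * 420 / (0.85 * 30 * 383)
= 46.8315 mm
Mn = As * fy * (d - a/2) / 10^6
= 254.5705 kN-m
phi*Mn = 0.9 * 254.5705 = 229.11 kN-m

229.11


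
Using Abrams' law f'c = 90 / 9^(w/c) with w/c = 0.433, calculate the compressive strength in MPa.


f'c = 90 / 9^0.433
= 90 / 2.589
= 34.76 MPa

34.76


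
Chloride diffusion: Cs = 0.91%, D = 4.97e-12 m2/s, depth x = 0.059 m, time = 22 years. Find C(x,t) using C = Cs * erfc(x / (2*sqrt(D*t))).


t_seconds = 22 * 365.25 * 24 * 3600 = 694267200.0 s
arg = 0.059 / (2 * sqrt(4.97e-12 * 694267200.0))
= 0.5022
erfc(0.5022) = 0.4776
C = 0.91 * 0.4776 = 0.4346%

0.4346


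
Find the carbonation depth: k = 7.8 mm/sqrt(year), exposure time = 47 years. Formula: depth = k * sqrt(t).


depth = k * sqrt(t)
= 7.8 * sqrt(47)
= 53.47 mm

53.47


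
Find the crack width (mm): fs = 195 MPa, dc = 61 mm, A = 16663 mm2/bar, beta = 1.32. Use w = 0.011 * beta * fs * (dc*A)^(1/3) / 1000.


w = 0.011 * beta * fs * (dc * A)^(1/3) / 1000
= 0.011 * 1.32 * 195 * (61 * 16663)^(1/3) / 1000
= 0.285 mm

0.285


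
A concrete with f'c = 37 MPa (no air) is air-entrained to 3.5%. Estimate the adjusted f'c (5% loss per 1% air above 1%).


Strength loss = (3.5 - 1) * 5 = 12.5%
f'c = 37 * (1 - 12.5/100)
= 32.38 MPa

32.38


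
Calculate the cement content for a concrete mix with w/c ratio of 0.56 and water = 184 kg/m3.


Cement = water / (w/c)
= 184 / 0.56
= 328.6 kg/m3

328.6


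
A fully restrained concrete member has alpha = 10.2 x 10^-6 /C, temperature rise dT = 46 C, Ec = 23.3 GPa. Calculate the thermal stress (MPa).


sigma = alpha * dT * Ec
= 10.2e-6 * 46 * 23.3 * 1000
= 10.932 MPa

10.932


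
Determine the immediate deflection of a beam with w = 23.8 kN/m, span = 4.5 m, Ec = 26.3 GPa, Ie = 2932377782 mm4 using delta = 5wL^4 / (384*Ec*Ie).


Convert: L = 4.5 m = 4500 mm, Ec = 26.3 GPa = 26300 MPa
delta = 5 * 23.8 * 4500^4 / (384 * 26300 * 2932377782)
= 1.65 mm

1.65


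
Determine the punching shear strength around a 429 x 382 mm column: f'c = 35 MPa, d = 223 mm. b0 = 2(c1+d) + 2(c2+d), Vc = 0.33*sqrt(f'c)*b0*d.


b0 = 2*(429 + 223) + 2*(382 + 223) = 2514 mm
Vc = 0.33 * sqrt(35) * 2514 * 223 / 1000
= 1094.51 kN

1094.51


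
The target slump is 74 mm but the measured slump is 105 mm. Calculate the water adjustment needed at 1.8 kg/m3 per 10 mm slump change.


Difference = 74 - 105 = -31 mm
Water adjustment = -31 * 1.8 / 10 = -5.6 kg/m3

-5.6


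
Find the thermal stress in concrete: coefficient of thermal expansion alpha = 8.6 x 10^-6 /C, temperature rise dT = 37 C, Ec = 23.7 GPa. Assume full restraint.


sigma = alpha * dT * Ec
= 8.6e-6 * 37 * 23.7 * 1000
= 7.541 MPa

7.541


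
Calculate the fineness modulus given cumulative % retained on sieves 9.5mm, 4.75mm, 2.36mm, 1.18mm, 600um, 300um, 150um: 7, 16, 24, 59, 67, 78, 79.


FM = sum(cumulative % retained) / 100
= 330 / 100
= 3.3

3.3


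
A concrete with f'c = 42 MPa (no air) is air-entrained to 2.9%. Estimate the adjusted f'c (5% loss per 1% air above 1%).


Strength loss = (2.9 - 1) * 5 = 9.5%
f'c = 42 * (1 - 9.5/100)
= 38.01 MPa

38.01


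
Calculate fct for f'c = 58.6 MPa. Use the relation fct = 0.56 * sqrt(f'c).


fct = 0.56 * sqrt(58.6)
= 0.56 * 7.655
= 4.287 MPa

4.287


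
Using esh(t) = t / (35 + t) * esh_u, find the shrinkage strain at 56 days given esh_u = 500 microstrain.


esh(56) = 56 / (35 + 56) * 500
= 56 / 91 * 500
= 307.7 microstrain

307.7


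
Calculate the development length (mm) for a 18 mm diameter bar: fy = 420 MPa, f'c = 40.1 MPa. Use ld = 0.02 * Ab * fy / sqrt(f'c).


Ab = pi * 18^2 / 4 = 254.469 mm2
ld = 0.02 * 254.469 * 420 / sqrt(40.1)
= 337.6 mm

337.6


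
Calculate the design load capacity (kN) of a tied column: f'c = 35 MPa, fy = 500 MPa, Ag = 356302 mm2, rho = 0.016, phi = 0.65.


Ast = rho * Ag = 0.016 * 356302 = 5700.832 mm2
phi*Pn = 0.65 * 0.80 * (0.85 * 35 * (356302 - 5700.832) + 500 * 5700.832) / 1000
= 6906.02 kN

6906.02


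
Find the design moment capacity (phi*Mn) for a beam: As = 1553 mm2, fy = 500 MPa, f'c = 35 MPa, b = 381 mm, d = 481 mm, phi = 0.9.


a = As * fy / (0.85 * f'c * b)
= 1553 * 500 / (0.85 * 35 * 381)
= 68.5061 mm
Mn = As * fy * (d - a/2) / 10^6
= 346.899 kN-m
phi*Mn = 0.9 * 346.899 = 312.21 kN-m

312.21


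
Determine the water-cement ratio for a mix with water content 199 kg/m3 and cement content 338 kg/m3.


w/c = water / cement
w/c = 199 / 338 = 0.589

0.589


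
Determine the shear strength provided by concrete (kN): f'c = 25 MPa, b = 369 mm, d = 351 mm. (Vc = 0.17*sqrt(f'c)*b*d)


Vc = 0.17 * sqrt(25) * 369 * 351 / 1000
= 110.09 kN

110.09


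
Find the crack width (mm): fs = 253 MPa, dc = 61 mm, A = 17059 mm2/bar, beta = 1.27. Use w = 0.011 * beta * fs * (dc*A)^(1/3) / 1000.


w = 0.011 * beta * fs * (dc * A)^(1/3) / 1000
= 0.011 * 1.27 * 253 * (61 * 17059)^(1/3) / 1000
= 0.358 mm

0.358


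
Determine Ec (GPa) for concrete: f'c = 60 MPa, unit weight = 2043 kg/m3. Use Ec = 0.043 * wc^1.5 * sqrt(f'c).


Ec = 0.043 * 2043^1.5 * sqrt(60) / 1000
= 30.76 GPa

30.76


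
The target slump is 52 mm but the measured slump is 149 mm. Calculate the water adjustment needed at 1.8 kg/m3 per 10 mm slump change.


Difference = 52 - 149 = -97 mm
Water adjustment = -97 * 1.8 / 10 = -17.5 kg/m3

-17.5


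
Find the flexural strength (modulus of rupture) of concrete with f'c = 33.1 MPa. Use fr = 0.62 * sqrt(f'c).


fr = 0.62 * sqrt(33.1)
= 3.567 MPa

3.567


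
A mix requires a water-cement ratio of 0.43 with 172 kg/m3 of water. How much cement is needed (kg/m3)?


Cement = water / (w/c)
= 172 / 0.43
= 400.0 kg/m3

400.0


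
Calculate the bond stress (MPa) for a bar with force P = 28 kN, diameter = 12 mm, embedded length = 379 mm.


u = P / (pi * db * ld)
= 28 * 1000 / (pi * 12 * 379)
= 1.96 MPa

1.96


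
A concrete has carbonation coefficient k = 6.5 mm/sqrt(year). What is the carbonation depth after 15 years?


depth = k * sqrt(t)
= 6.5 * sqrt(15)
= 25.17 mm

25.17


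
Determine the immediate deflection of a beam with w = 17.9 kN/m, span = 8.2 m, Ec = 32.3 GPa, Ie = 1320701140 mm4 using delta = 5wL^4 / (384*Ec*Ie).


Convert: L = 8.2 m = 8200 mm, Ec = 32.3 GPa = 32300 MPa
delta = 5 * 17.9 * 8200^4 / (384 * 32300 * 1320701140)
= 24.7 mm

24.7


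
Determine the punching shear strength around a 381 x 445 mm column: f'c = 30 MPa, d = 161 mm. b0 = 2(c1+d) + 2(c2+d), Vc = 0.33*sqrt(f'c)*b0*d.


b0 = 2*(381 + 161) + 2*(445 + 161) = 2296 mm
Vc = 0.33 * sqrt(30) * 2296 * 161 / 1000
= 668.15 kN

668.15


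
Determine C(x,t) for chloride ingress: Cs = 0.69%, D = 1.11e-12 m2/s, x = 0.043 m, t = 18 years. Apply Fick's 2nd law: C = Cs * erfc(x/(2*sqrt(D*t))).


t_seconds = 18 * 365.25 * 24 * 3600 = 568036800.0 s
arg = 0.043 / (2 * sqrt(1.11e-12 * 568036800.0))
= 0.8562
erfc(0.8562) = 0.2259
C = 0.69 * 0.2259 = 0.1559%

0.1559


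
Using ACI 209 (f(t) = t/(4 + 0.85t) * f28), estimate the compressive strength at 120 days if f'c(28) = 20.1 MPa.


f(120) = 120 / (4 + 0.85 * 120) * 20.1
= 120 / 106.0 * 20.1
= 22.75 MPa

22.75


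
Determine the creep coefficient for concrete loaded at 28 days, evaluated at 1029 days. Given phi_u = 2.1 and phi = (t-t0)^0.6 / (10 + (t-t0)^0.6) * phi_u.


dt = 1029 - 28 = 1001
phi = 1001^0.6 / (10 + 1001^0.6) * 2.1
= 1.813

1.813


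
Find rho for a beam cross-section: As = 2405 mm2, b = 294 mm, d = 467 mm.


rho = As / (b * d)
= 2405 / (294 * 467)
= 0.0175

0.0175


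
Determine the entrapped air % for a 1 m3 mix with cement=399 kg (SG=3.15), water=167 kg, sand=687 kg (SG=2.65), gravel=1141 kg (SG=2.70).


Vol cement = 399 / (3.15 * 1000) = 0.126667 m3
Vol water = 167 / 1000 = 0.167 m3
Vol sand = 687 / (2.65 * 1000) = 0.259245 m3
Vol gravel = 1141 / (2.70 * 1000) = 0.422593 m3
Total solid + water volume = 0.975505 m3
Air = (1 - 0.975505) * 100 = 2.45%

2.45


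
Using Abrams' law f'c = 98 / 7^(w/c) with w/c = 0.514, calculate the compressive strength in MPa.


f'c = 98 / 7^0.514
= 98 / 2.719
= 36.05 MPa

36.05


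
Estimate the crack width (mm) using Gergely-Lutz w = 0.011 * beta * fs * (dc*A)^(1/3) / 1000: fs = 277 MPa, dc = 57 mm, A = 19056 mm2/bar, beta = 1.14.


w = 0.011 * beta * fs * (dc * A)^(1/3) / 1000
= 0.011 * 1.14 * 277 * (57 * 19056)^(1/3) / 1000
= 0.357 mm

0.357


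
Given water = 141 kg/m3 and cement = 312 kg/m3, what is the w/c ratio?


w/c = water / cement
w/c = 141 / 312 = 0.452

0.452


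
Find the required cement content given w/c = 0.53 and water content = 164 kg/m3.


Cement = water / (w/c)
= 164 / 0.53
= 309.4 kg/m3

309.4


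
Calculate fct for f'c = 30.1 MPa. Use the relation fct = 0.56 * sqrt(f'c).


fct = 0.56 * sqrt(30.1)
= 0.56 * 5.486
= 3.072 MPa

3.072


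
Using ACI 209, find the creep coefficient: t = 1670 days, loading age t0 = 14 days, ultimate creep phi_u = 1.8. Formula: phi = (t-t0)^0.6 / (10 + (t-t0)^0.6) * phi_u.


dt = 1670 - 14 = 1656
phi = 1656^0.6 / (10 + 1656^0.6) * 1.8
= 1.611

1.611


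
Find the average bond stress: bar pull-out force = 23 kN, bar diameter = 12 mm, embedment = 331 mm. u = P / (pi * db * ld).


u = P / (pi * db * ld)
= 23 * 1000 / (pi * 12 * 331)
= 1.843 MPa

1.843


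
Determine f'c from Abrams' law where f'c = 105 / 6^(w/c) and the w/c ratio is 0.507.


f'c = 105 / 6^0.507
= 105 / 2.48
= 42.33 MPa

42.33


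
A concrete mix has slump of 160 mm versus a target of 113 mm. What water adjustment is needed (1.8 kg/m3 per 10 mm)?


Difference = 113 - 160 = -47 mm
Water adjustment = -47 * 1.8 / 10 = -8.5 kg/m3

-8.5


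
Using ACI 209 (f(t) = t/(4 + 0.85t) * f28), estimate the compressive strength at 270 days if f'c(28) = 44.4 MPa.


f(270) = 270 / (4 + 0.85 * 270) * 44.4
= 270 / 233.5 * 44.4
= 51.34 MPa

51.34


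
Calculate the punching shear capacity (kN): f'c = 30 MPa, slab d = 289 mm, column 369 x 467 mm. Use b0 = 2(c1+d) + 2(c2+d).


b0 = 2*(369 + 289) + 2*(467 + 289) = 2828 mm
Vc = 0.33 * sqrt(30) * 2828 * 289 / 1000
= 1477.24 kN

1477.24


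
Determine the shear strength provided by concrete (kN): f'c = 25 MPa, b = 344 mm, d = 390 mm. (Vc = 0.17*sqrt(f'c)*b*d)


Vc = 0.17 * sqrt(25) * 344 * 390 / 1000
= 114.04 kN

114.04


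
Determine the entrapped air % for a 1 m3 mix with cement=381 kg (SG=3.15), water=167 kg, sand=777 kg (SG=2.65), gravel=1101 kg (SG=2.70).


Vol cement = 381 / (3.15 * 1000) = 0.120952 m3
Vol water = 167 / 1000 = 0.167 m3
Vol sand = 777 / (2.65 * 1000) = 0.293208 m3
Vol gravel = 1101 / (2.70 * 1000) = 0.407778 m3
Total solid + water volume = 0.988938 m3
Air = (1 - 0.988938) * 100 = 1.11%

1.11


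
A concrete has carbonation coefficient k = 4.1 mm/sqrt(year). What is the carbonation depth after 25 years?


depth = k * sqrt(t)
= 4.1 * sqrt(25)
= 20.5 mm

20.5


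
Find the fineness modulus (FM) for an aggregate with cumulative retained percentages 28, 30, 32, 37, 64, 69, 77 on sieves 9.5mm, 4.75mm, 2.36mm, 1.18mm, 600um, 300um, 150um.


FM = sum(cumulative % retained) / 100
= 337 / 100
= 3.37

3.37


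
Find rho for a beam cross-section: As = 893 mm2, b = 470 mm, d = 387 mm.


rho = As / (b * d)
= 893 / (470 * 387)
= 0.0049

0.0049


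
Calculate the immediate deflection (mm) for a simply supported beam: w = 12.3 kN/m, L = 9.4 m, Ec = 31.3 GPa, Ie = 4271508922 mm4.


Convert: L = 9.4 m = 9400 mm, Ec = 31.3 GPa = 31300 MPa
delta = 5 * 12.3 * 9400^4 / (384 * 31300 * 4271508922)
= 9.35 mm

9.35


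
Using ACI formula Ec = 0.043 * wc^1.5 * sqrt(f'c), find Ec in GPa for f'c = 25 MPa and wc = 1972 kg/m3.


Ec = 0.043 * 1972^1.5 * sqrt(25) / 1000
= 18.83 GPa

18.83


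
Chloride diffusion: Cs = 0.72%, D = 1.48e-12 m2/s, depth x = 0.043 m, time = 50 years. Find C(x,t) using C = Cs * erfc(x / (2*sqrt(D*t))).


t_seconds = 50 * 365.25 * 24 * 3600 = 1577880000.0 s
arg = 0.043 / (2 * sqrt(1.48e-12 * 1577880000.0))
= 0.4449
erfc(0.4449) = 0.5292
C = 0.72 * 0.5292 = 0.381%

0.381
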